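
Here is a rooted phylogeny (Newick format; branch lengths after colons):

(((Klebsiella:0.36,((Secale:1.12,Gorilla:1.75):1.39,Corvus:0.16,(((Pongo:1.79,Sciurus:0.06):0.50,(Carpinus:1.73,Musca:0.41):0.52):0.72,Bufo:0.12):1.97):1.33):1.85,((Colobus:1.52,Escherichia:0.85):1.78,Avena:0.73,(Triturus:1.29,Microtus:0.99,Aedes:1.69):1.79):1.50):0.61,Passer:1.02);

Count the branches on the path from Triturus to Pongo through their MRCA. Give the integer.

The MRCA of Triturus and Pongo is the node subtending ((Klebsiella,((Secale,Gorilla),Corvus,(((Pongo,Sciurus),(Carpinus,Musca)),Bufo))),((Colobus,Escherichia),Avena,(Triturus,Microtus,Aedes))).
From Triturus up to that node: 3 branches. From Pongo up to the same node: 6 branches. Total: 3 + 6 = 9.

9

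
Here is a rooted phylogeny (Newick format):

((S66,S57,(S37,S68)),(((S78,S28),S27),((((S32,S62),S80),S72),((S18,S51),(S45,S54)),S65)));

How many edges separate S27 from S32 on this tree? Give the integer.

7

The MRCA of S27 and S32 is the node subtending (((S78,S28),S27),((((S32,S62),S80),S72),((S18,S51),(S45,S54)),S65)).
From S27 up to that node: 2 branches. From S32 up to the same node: 5 branches. Total: 2 + 5 = 7.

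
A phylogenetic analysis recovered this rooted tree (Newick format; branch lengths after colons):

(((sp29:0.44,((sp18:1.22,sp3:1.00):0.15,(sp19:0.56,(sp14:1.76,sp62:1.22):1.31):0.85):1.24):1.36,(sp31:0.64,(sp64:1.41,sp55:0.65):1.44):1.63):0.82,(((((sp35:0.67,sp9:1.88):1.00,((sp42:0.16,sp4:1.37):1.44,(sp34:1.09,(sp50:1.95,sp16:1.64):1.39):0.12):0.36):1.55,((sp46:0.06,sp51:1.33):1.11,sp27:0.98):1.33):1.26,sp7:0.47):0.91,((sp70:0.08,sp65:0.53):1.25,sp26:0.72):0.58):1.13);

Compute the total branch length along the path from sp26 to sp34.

6.59

The path runs sp26 → … → MRCA → … → sp34; the MRCA is the node subtending (((((sp35,sp9),((sp42,sp4),(sp34,(sp50,sp16)))),((sp46,sp51),sp27)),sp7),((sp70,sp65),sp26)).
Branch lengths along that path: 0.72 + 0.58 + 0.91 + 1.26 + 1.55 + 0.36 + 0.12 + 1.09 = 6.59.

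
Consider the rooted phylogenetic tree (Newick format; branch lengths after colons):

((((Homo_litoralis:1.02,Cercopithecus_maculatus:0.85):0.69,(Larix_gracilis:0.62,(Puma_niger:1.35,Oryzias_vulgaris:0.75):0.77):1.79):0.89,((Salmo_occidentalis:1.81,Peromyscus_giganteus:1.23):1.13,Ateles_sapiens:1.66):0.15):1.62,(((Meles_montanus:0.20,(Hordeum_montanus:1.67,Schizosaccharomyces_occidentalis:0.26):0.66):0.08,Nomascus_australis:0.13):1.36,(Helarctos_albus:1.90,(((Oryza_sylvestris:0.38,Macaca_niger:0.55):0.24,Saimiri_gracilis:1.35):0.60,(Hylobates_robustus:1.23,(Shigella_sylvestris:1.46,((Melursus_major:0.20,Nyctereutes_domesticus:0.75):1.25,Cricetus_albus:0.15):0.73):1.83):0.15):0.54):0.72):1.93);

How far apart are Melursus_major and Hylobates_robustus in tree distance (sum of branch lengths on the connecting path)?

5.24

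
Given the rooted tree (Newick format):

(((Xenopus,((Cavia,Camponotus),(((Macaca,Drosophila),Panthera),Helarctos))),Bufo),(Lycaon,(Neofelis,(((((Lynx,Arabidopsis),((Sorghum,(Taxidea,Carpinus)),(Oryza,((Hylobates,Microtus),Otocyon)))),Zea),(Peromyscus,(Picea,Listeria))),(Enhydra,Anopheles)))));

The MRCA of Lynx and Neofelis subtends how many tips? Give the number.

The MRCA of Lynx and Neofelis is the node subtending (Neofelis,(((((Lynx,Arabidopsis),((Sorghum,(Taxidea,Carpinus)),(Oryza,((Hylobates,Microtus),Otocyon)))),Zea),(Peromyscus,(Picea,Listeria))),(Enhydra,Anopheles))).
That clade contains 16 terminal taxa: Anopheles, Arabidopsis, Carpinus, Enhydra, Hylobates, Listeria, Lynx, Microtus, Neofelis, Oryza, Otocyon, Peromyscus, Picea, Sorghum, Taxidea, Zea.

16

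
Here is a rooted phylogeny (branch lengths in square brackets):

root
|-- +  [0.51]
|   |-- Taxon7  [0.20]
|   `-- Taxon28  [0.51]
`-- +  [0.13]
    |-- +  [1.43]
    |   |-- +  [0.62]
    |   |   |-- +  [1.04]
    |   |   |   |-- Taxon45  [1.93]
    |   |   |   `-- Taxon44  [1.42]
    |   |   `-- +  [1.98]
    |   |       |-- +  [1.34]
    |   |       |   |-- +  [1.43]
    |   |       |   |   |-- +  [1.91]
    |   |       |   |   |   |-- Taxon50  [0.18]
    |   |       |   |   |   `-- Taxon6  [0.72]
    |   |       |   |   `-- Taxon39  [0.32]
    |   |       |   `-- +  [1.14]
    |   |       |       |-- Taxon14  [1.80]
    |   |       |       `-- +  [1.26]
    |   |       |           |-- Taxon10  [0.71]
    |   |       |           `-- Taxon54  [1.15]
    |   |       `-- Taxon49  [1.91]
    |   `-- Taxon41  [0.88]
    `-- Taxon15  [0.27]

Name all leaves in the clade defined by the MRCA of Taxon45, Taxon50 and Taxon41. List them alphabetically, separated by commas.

Taxon10, Taxon14, Taxon39, Taxon41, Taxon44, Taxon45, Taxon49, Taxon50, Taxon54, Taxon6

Tracing Taxon45: it sits inside (Taxon45,Taxon44).
Tracing Taxon50: it sits inside (Taxon50,Taxon6).
Tracing Taxon41: it sits inside (((Taxon45,Taxon44),((((Taxon50,Taxon6),Taxon39),(Taxon14,(Taxon10,Taxon54))),Taxon49)),Taxon41).
The smallest clade enclosing all 3 is (((Taxon45,Taxon44),((((Taxon50,Taxon6),Taxon39),(Taxon14,(Taxon10,Taxon54))),Taxon49)),Taxon41); the answer is its 10 terminal taxa in alphabetical order.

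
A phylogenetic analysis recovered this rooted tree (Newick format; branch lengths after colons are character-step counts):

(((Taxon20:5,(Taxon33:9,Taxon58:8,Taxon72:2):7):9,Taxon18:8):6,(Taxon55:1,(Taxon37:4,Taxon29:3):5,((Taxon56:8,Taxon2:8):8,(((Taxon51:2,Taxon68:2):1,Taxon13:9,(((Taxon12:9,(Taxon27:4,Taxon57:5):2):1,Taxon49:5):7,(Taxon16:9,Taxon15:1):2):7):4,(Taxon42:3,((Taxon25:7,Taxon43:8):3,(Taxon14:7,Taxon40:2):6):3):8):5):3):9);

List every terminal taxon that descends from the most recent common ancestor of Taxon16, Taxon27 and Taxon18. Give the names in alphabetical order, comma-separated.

Taxon12, Taxon13, Taxon14, Taxon15, Taxon16, Taxon18, Taxon2, Taxon20, Taxon25, Taxon27, Taxon29, Taxon33, Taxon37, Taxon40, Taxon42, Taxon43, Taxon49, Taxon51, Taxon55, Taxon56, Taxon57, Taxon58, Taxon68, Taxon72

Tracing Taxon16: it sits inside (Taxon16,Taxon15).
Tracing Taxon27: it sits inside (Taxon27,Taxon57).
Tracing Taxon18: it sits inside ((Taxon20,(Taxon33,Taxon58,Taxon72)),Taxon18).
The smallest clade enclosing all 3 is the whole tree (their MRCA is the root), so the answer is all 24 tips in alphabetical order.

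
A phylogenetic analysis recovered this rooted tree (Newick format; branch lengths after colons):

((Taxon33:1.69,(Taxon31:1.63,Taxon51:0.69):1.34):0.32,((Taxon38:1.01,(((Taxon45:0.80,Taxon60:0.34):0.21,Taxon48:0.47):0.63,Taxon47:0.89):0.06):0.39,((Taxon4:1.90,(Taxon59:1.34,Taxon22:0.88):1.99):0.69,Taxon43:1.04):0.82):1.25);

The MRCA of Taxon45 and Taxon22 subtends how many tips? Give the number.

9

The MRCA of Taxon45 and Taxon22 is the node subtending ((Taxon38,(((Taxon45,Taxon60),Taxon48),Taxon47)),((Taxon4,(Taxon59,Taxon22)),Taxon43)).
That clade contains 9 terminal taxa: Taxon22, Taxon38, Taxon4, Taxon43, Taxon45, Taxon47, Taxon48, Taxon59, Taxon60.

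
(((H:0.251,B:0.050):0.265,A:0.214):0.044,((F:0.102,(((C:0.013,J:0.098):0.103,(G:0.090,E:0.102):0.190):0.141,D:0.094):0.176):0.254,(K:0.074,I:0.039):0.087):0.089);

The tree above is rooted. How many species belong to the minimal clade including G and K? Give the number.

8

The MRCA of G and K is the node subtending ((F,(((C,J),(G,E)),D)),(K,I)).
That clade contains 8 terminal taxa: C, D, E, F, G, I, J, K.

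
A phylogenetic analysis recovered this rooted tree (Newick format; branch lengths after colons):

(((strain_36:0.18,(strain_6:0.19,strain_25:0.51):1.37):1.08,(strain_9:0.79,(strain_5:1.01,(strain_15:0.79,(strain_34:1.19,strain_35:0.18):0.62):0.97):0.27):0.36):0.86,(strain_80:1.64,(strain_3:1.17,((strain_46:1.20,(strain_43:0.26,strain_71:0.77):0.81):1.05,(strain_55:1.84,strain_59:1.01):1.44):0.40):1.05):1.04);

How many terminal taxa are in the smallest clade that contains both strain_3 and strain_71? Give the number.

The MRCA of strain_3 and strain_71 is the node subtending (strain_3,((strain_46,(strain_43,strain_71)),(strain_55,strain_59))).
That clade contains 6 terminal taxa: strain_3, strain_43, strain_46, strain_55, strain_59, strain_71.

6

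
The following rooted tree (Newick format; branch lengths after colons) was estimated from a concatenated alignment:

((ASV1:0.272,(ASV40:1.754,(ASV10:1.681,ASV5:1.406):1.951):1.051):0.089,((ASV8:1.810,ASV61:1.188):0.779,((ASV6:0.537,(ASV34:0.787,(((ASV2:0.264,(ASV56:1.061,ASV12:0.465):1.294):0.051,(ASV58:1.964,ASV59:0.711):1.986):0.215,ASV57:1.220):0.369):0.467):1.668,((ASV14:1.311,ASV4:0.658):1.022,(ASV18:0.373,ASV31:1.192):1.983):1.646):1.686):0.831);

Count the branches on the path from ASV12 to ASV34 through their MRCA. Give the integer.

The MRCA of ASV12 and ASV34 is the node subtending (ASV34,(((ASV2,(ASV56,ASV12)),(ASV58,ASV59)),ASV57)).
From ASV12 up to that node: 5 branches. From ASV34 up to the same node: 1 branch. Total: 5 + 1 = 6.

6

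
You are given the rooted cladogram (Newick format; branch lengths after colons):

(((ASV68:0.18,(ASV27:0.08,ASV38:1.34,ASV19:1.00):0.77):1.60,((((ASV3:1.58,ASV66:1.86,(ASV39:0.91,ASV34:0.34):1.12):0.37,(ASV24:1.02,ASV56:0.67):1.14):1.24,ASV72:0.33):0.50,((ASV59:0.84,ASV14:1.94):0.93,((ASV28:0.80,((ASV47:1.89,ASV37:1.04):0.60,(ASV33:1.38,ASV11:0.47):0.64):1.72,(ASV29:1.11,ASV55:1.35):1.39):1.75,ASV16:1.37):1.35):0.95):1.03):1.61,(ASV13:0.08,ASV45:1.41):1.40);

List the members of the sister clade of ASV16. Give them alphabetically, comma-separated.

ASV11, ASV28, ASV29, ASV33, ASV37, ASV47, ASV55

ASV16 attaches to the tree at the node subtending ((ASV28,((ASV47,ASV37),(ASV33,ASV11)),(ASV29,ASV55)),ASV16).
The other lineage descending from that same node — the sister group — is (ASV28,((ASV47,ASV37),(ASV33,ASV11)),(ASV29,ASV55)); its 7 tips in alphabetical order are the answer.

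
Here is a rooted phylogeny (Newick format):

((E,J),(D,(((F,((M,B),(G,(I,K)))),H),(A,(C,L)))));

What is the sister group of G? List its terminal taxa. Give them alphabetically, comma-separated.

G attaches to the tree at the node subtending (G,(I,K)).
The other lineage descending from that same node — the sister group — is (I,K); its 2 tips in alphabetical order are the answer.

I, K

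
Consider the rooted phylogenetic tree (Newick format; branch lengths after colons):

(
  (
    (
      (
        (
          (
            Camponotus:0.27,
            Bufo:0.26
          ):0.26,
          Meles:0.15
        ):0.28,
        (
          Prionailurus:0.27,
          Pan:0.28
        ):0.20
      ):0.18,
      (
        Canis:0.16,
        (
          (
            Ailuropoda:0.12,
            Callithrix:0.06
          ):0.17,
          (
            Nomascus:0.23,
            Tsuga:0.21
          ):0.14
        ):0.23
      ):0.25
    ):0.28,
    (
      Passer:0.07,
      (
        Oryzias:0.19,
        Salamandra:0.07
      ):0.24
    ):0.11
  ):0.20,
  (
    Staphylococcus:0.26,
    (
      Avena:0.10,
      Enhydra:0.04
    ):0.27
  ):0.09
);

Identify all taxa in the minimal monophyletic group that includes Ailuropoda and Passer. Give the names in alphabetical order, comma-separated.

Tracing Ailuropoda: it sits inside (Ailuropoda,Callithrix).
Tracing Passer: it sits inside (Passer,(Oryzias,Salamandra)).
The smallest clade enclosing both is (((((Camponotus,Bufo),Meles),(Prionailurus,Pan)),(Canis,((Ailuropoda,Callithrix),(Nomascus,Tsuga)))),(Passer,(Oryzias,Salamandra))); the answer is its 13 terminal taxa in alphabetical order.

Ailuropoda, Bufo, Callithrix, Camponotus, Canis, Meles, Nomascus, Oryzias, Pan, Passer, Prionailurus, Salamandra, Tsuga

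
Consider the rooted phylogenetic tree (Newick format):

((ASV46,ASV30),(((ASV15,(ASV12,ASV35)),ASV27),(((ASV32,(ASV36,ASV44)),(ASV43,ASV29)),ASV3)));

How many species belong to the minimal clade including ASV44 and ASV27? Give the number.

The MRCA of ASV44 and ASV27 is the node subtending (((ASV15,(ASV12,ASV35)),ASV27),(((ASV32,(ASV36,ASV44)),(ASV43,ASV29)),ASV3)).
That clade contains 10 terminal taxa: ASV12, ASV15, ASV27, ASV29, ASV3, ASV32, ASV35, ASV36, ASV43, ASV44.

10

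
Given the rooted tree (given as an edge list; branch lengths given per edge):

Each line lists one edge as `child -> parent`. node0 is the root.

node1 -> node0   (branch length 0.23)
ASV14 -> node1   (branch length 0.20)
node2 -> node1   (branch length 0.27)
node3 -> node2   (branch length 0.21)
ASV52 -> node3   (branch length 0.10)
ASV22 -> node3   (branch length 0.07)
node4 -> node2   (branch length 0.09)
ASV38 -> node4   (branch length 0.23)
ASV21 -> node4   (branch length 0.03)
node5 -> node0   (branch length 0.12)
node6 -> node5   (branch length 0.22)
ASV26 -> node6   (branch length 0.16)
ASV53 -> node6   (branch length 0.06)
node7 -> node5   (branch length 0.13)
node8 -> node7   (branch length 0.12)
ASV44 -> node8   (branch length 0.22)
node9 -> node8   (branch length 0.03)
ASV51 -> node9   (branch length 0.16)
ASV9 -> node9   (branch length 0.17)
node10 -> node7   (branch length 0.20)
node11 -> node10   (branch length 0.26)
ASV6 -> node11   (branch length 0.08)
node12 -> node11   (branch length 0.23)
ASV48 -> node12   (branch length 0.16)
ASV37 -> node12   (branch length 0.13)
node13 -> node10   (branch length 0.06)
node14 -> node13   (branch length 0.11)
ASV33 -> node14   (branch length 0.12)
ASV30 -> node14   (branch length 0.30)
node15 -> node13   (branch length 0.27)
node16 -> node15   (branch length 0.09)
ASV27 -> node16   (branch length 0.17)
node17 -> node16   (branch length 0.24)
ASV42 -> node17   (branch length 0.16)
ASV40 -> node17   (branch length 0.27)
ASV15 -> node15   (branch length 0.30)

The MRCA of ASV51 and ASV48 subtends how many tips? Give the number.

The MRCA of ASV51 and ASV48 is the node subtending ((ASV44,(ASV51,ASV9)),((ASV6,(ASV48,ASV37)),((ASV33,ASV30),((ASV27,(ASV42,ASV40)),ASV15)))).
That clade contains 12 terminal taxa: ASV15, ASV27, ASV30, ASV33, ASV37, ASV40, ASV42, ASV44, ASV48, ASV51, ASV6, ASV9.

12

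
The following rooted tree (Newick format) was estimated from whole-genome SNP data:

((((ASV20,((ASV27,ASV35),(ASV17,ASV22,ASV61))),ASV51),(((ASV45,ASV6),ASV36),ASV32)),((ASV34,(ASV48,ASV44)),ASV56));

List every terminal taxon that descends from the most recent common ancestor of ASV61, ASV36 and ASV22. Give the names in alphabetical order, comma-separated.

ASV17, ASV20, ASV22, ASV27, ASV32, ASV35, ASV36, ASV45, ASV51, ASV6, ASV61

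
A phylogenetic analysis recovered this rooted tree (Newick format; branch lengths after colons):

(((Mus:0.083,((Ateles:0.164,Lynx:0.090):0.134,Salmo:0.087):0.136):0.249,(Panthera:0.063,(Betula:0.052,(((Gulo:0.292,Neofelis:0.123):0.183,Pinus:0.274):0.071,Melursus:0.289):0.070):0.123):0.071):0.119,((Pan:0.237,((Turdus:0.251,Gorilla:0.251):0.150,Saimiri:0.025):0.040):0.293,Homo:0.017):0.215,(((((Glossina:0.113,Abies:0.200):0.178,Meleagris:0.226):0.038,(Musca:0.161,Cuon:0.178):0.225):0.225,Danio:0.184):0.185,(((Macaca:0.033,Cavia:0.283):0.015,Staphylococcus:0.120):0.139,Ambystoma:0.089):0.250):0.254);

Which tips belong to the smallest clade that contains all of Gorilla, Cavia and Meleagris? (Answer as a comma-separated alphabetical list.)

Abies, Ambystoma, Ateles, Betula, Cavia, Cuon, Danio, Glossina, Gorilla, Gulo, Homo, Lynx, Macaca, Meleagris, Melursus, Mus, Musca, Neofelis, Pan, Panthera, Pinus, Saimiri, Salmo, Staphylococcus, Turdus

Tracing Gorilla: it sits inside (Turdus,Gorilla).
Tracing Cavia: it sits inside (Macaca,Cavia).
Tracing Meleagris: it sits inside ((Glossina,Abies),Meleagris).
The smallest clade enclosing all 3 is the whole tree (their MRCA is the root), so the answer is all 25 tips in alphabetical order.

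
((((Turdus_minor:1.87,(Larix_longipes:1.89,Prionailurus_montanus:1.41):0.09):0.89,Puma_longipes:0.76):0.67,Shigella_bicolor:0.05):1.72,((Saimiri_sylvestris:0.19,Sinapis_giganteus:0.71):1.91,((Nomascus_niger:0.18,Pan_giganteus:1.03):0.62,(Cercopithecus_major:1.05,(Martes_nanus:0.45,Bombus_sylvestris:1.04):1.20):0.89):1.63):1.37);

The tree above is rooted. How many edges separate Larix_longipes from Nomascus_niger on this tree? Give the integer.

The MRCA of Larix_longipes and Nomascus_niger is the root of the tree.
From Larix_longipes up to that node: 5 branches. From Nomascus_niger up to the same node: 4 branches. Total: 5 + 4 = 9.

9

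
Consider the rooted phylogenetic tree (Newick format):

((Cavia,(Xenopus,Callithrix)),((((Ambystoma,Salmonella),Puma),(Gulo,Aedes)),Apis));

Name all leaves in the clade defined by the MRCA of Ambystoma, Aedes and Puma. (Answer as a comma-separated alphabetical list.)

Aedes, Ambystoma, Gulo, Puma, Salmonella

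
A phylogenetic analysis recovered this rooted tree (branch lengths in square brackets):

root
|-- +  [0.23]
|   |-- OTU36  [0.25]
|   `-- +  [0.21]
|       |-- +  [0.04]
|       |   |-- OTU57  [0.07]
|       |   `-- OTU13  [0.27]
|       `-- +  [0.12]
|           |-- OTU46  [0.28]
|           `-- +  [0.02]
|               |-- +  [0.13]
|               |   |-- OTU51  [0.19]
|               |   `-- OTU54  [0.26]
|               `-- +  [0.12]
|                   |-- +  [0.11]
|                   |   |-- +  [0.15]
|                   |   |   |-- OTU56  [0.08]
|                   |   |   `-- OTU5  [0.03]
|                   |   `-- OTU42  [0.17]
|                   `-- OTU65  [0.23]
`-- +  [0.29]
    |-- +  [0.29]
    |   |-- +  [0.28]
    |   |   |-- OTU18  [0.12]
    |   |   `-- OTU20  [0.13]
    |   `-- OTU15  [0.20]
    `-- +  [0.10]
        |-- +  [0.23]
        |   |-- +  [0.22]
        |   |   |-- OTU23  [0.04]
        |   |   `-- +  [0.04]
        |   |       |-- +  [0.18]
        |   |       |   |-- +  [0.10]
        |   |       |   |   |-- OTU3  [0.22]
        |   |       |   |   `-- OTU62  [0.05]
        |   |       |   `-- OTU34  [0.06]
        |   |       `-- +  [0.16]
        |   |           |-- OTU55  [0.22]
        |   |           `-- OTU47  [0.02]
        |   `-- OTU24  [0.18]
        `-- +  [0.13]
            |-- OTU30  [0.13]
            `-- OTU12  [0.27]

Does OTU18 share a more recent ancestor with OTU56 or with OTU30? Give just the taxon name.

OTU30

The MRCA of OTU18 and OTU30 subtends (((OTU18,OTU20),OTU15),(((OTU23,(((OTU3,OTU62),OTU34),(OTU55,OTU47))),OTU24),(OTU30,OTU12))) (12 taxa).
The MRCA of OTU18 and OTU56 is the root, subtending the entire tree (22 taxa).
The first is nested inside the second, so OTU18 shares a more recent common ancestor with OTU30.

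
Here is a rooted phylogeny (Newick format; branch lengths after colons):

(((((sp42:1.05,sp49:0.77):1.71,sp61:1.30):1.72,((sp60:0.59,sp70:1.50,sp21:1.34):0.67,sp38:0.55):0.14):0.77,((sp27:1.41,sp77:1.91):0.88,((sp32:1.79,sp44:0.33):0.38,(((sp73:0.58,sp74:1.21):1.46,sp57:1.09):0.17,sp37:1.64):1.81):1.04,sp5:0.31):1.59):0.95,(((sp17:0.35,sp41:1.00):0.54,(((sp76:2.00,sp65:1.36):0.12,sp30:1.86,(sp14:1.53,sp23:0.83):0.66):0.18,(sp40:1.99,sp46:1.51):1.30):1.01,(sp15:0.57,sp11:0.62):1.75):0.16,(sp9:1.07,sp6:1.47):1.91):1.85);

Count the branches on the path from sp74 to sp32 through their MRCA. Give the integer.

6

The MRCA of sp74 and sp32 is the node subtending ((sp32,sp44),(((sp73,sp74),sp57),sp37)).
From sp74 up to that node: 4 branches. From sp32 up to the same node: 2 branches. Total: 4 + 2 = 6.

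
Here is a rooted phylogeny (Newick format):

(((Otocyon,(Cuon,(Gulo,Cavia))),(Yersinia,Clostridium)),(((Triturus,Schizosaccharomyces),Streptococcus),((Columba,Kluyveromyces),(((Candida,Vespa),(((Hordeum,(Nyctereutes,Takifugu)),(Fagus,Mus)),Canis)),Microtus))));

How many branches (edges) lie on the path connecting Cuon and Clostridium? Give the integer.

The MRCA of Cuon and Clostridium is the node subtending ((Otocyon,(Cuon,(Gulo,Cavia))),(Yersinia,Clostridium)).
From Cuon up to that node: 3 branches. From Clostridium up to the same node: 2 branches. Total: 3 + 2 = 5.

5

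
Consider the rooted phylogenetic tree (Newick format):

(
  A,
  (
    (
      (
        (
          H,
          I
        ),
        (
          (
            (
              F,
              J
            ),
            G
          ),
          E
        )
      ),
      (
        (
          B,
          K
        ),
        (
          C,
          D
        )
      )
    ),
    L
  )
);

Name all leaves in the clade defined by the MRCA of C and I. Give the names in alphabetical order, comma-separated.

B, C, D, E, F, G, H, I, J, K

Tracing C: it sits inside (C,D).
Tracing I: it sits inside (H,I).
The smallest clade enclosing both is (((H,I),(((F,J),G),E)),((B,K),(C,D))); the answer is its 10 terminal taxa in alphabetical order.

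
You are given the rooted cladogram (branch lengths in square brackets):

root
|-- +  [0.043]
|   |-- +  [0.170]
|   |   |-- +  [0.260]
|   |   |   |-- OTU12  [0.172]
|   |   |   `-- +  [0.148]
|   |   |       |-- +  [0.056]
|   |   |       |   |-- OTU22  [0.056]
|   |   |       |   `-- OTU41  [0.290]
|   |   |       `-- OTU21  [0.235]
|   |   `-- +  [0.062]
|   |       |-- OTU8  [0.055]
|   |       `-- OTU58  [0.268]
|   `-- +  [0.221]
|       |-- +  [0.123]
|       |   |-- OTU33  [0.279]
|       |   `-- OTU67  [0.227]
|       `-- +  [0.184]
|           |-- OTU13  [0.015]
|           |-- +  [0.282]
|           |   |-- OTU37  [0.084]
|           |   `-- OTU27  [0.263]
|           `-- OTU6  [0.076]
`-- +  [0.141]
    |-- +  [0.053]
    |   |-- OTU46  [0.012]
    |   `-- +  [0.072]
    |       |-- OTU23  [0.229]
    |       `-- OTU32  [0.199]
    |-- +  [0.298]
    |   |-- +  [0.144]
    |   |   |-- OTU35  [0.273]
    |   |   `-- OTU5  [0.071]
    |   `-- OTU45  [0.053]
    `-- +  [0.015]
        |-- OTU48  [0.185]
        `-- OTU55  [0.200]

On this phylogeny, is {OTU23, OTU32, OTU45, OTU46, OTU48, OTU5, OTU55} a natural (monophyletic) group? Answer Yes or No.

No

The MRCA of the listed taxa subtends ((OTU46,(OTU23,OTU32)),((OTU35,OTU5),OTU45),(OTU48,OTU55)).
That clade also contains OTU35, which is not in the proposed group, so the group is not monophyletic.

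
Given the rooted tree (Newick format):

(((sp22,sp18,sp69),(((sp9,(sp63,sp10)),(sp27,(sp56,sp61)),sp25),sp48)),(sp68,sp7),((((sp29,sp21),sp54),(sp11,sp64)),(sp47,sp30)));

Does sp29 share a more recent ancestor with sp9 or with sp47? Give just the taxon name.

sp47

The MRCA of sp29 and sp47 subtends ((((sp29,sp21),sp54),(sp11,sp64)),(sp47,sp30)) (7 taxa).
The MRCA of sp29 and sp9 is the root, subtending the entire tree (20 taxa).
The first is nested inside the second, so sp29 shares a more recent common ancestor with sp47.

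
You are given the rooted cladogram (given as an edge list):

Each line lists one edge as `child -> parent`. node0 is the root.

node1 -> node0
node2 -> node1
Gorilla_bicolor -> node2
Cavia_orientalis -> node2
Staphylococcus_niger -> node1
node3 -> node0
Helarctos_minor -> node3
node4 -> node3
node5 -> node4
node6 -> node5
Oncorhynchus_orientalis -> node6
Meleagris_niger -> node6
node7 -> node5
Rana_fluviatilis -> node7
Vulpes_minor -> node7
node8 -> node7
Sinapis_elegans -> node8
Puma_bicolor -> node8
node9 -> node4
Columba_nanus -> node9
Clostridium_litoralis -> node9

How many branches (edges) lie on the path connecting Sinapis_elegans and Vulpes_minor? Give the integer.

The MRCA of Sinapis_elegans and Vulpes_minor is the node subtending (Rana_fluviatilis,Vulpes_minor,(Sinapis_elegans,Puma_bicolor)).
From Sinapis_elegans up to that node: 2 branches. From Vulpes_minor up to the same node: 1 branch. Total: 2 + 1 = 3.

3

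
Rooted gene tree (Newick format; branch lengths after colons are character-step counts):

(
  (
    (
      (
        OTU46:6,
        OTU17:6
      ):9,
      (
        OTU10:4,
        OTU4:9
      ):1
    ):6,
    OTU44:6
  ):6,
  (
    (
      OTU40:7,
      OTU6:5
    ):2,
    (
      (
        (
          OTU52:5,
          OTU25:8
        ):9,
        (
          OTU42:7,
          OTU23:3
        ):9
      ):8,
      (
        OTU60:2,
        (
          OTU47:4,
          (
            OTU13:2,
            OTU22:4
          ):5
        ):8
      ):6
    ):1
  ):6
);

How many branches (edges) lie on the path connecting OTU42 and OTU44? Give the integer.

The MRCA of OTU42 and OTU44 is the root of the tree.
From OTU42 up to that node: 5 branches. From OTU44 up to the same node: 2 branches. Total: 5 + 2 = 7.

7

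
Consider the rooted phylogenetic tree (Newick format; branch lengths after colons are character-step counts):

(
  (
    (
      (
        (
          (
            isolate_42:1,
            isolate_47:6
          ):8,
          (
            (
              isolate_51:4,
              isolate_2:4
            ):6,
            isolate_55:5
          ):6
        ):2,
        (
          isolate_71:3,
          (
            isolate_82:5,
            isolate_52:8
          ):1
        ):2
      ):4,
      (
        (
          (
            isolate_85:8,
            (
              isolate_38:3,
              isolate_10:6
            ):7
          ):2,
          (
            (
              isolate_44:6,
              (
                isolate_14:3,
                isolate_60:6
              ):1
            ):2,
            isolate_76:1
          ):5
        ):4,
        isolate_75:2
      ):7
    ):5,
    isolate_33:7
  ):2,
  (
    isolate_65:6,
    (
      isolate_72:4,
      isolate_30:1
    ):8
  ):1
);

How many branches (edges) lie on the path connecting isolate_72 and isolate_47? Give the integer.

The MRCA of isolate_72 and isolate_47 is the root of the tree.
From isolate_72 up to that node: 3 branches. From isolate_47 up to the same node: 6 branches. Total: 3 + 6 = 9.

9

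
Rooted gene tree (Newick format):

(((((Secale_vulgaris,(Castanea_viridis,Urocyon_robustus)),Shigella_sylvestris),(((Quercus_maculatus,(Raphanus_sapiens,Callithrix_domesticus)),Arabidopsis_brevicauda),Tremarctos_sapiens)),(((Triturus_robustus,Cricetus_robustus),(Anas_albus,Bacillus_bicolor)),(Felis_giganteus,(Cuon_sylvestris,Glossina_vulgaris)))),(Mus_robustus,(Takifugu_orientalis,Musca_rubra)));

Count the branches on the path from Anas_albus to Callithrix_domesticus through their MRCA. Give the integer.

10

The MRCA of Anas_albus and Callithrix_domesticus is the node subtending ((((Secale_vulgaris,(Castanea_viridis,Urocyon_robustus)),Shigella_sylvestris),(((Quercus_maculatus,(Raphanus_sapiens,Callithrix_domesticus)),Arabidopsis_brevicauda),Tremarctos_sapiens)),(((Triturus_robustus,Cricetus_robustus),(Anas_albus,Bacillus_bicolor)),(Felis_giganteus,(Cuon_sylvestris,Glossina_vulgaris)))).
From Anas_albus up to that node: 4 branches. From Callithrix_domesticus up to the same node: 6 branches. Total: 4 + 6 = 10.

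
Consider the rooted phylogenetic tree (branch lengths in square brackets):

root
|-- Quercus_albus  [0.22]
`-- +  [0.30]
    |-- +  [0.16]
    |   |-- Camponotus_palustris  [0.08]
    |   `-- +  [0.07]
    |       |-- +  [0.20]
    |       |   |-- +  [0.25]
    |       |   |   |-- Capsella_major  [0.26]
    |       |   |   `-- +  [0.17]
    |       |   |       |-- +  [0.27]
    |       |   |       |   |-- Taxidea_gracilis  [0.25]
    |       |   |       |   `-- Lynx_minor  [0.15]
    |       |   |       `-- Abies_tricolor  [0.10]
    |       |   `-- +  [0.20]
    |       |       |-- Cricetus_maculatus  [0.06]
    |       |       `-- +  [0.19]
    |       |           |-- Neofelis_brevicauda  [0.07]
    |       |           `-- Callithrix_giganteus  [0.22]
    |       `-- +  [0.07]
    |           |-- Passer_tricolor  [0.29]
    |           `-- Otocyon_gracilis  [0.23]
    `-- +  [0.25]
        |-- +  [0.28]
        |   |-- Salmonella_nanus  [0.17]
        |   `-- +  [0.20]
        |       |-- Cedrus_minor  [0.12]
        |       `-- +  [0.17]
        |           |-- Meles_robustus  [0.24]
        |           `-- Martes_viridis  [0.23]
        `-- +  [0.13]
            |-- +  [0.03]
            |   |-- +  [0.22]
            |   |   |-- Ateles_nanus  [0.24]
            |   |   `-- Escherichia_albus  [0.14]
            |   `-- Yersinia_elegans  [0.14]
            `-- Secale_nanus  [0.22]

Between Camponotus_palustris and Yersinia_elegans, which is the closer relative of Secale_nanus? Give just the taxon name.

The MRCA of Secale_nanus and Yersinia_elegans subtends (((Ateles_nanus,Escherichia_albus),Yersinia_elegans),Secale_nanus) (4 taxa).
The MRCA of Secale_nanus and Camponotus_palustris subtends ((Camponotus_palustris,(((Capsella_major,((Taxidea_gracilis,Lynx_minor),Abies_tricolor)),(Cricetus_maculatus,(Neofelis_brevicauda,Callithrix_giganteus))),(Passer_tricolor,Otocyon_gracilis))),((Salmonella_nanus,(Cedrus_minor,(Meles_robustus,Martes_viridis))),(((Ateles_nanus,Escherichia_albus),Yersinia_elegans),Secale_nanus))) (18 taxa).
The first is nested inside the second, so Secale_nanus shares a more recent common ancestor with Yersinia_elegans.

Yersinia_elegans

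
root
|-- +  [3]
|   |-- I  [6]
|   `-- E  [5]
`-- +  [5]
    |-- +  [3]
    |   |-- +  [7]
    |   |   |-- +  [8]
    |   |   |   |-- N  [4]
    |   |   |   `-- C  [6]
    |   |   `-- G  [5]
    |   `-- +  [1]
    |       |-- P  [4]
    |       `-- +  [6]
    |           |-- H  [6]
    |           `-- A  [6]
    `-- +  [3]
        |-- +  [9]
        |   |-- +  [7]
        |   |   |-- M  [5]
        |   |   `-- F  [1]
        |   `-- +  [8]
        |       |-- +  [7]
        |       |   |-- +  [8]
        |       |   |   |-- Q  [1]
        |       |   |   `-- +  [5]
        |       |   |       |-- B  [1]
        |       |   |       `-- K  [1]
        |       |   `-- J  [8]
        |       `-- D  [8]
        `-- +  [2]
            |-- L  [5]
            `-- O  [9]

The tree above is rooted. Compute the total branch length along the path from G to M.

39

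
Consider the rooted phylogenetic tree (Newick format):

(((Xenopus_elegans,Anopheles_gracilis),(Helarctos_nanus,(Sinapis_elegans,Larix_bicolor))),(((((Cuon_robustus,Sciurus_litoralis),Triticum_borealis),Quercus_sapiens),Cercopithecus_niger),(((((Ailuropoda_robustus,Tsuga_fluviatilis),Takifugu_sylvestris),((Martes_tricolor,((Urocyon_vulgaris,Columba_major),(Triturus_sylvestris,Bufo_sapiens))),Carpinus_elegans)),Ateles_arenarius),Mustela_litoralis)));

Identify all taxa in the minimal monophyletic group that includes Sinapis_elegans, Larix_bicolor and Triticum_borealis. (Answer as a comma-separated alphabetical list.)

Tracing Sinapis_elegans: it sits inside (Sinapis_elegans,Larix_bicolor).
Tracing Larix_bicolor: it sits inside (Sinapis_elegans,Larix_bicolor).
Tracing Triticum_borealis: it sits inside ((Cuon_robustus,Sciurus_litoralis),Triticum_borealis).
The smallest clade enclosing all 3 is the whole tree (their MRCA is the root), so the answer is all 21 tips in alphabetical order.

Ailuropoda_robustus, Anopheles_gracilis, Ateles_arenarius, Bufo_sapiens, Carpinus_elegans, Cercopithecus_niger, Columba_major, Cuon_robustus, Helarctos_nanus, Larix_bicolor, Martes_tricolor, Mustela_litoralis, Quercus_sapiens, Sciurus_litoralis, Sinapis_elegans, Takifugu_sylvestris, Triticum_borealis, Triturus_sylvestris, Tsuga_fluviatilis, Urocyon_vulgaris, Xenopus_elegans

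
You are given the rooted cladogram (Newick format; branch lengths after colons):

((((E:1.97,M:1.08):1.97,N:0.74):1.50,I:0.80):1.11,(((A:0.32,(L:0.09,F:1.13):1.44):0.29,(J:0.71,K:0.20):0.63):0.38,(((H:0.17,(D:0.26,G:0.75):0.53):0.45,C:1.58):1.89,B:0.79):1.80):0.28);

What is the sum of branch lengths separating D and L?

7.13

The path runs D → … → MRCA → … → L; the MRCA is the node subtending (((A,(L,F)),(J,K)),(((H,(D,G)),C),B)).
Branch lengths along that path: 0.26 + 0.53 + 0.45 + 1.89 + 1.80 + 0.38 + 0.29 + 1.44 + 0.09 = 7.13.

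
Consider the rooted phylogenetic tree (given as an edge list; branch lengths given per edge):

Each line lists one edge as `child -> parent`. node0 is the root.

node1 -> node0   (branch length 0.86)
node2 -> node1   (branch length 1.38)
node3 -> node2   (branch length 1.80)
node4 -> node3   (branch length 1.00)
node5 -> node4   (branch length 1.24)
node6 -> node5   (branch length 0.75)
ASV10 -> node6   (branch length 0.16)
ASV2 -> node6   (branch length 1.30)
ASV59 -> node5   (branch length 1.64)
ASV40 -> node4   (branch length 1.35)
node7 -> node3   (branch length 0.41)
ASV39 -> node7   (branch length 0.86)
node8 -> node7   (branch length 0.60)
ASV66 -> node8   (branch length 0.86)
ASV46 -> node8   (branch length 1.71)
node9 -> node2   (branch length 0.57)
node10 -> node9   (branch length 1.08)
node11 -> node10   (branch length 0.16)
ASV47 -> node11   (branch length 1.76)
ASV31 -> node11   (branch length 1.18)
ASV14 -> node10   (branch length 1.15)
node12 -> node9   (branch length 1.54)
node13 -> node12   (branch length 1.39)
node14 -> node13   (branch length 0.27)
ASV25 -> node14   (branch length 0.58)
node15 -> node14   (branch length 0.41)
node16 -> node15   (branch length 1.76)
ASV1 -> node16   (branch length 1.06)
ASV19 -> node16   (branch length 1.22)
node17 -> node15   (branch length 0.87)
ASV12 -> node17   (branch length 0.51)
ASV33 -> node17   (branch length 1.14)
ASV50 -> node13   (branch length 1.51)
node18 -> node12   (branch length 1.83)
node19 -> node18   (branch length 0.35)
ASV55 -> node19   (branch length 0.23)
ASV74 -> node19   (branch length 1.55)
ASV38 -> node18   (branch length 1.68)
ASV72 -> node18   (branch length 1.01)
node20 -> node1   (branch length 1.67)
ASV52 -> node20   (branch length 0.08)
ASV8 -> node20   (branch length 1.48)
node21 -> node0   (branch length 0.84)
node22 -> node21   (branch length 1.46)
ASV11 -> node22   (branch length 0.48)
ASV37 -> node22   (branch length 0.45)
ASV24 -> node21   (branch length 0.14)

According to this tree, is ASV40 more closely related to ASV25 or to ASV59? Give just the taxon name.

ASV59

The MRCA of ASV40 and ASV59 subtends (((ASV10,ASV2),ASV59),ASV40) (4 taxa).
The MRCA of ASV40 and ASV25 subtends (((((ASV10,ASV2),ASV59),ASV40),(ASV39,(ASV66,ASV46))),(((ASV47,ASV31),ASV14),(((ASV25,((ASV1,ASV19),(ASV12,ASV33))),ASV50),((ASV55,ASV74),ASV38,ASV72)))) (20 taxa).
The first is nested inside the second, so ASV40 shares a more recent common ancestor with ASV59.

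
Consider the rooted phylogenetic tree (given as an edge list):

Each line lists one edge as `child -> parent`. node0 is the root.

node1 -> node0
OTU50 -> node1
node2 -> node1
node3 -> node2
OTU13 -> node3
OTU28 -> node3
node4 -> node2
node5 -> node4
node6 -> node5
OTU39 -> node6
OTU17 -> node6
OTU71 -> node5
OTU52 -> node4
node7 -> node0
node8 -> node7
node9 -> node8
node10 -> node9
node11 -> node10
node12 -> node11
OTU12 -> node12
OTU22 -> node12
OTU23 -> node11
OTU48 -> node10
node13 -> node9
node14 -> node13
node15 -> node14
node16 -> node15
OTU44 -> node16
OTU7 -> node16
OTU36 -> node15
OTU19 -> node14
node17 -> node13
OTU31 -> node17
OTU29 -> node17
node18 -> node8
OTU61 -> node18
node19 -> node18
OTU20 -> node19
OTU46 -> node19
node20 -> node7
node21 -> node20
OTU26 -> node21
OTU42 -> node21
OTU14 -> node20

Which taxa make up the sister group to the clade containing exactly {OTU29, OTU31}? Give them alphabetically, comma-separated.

OTU19, OTU36, OTU44, OTU7

The clade containing exactly {OTU29, OTU31} attaches to the tree at the node subtending ((((OTU44,OTU7),OTU36),OTU19),(OTU31,OTU29)).
The other lineage descending from that same node — the sister group — is (((OTU44,OTU7),OTU36),OTU19); its 4 tips in alphabetical order are the answer.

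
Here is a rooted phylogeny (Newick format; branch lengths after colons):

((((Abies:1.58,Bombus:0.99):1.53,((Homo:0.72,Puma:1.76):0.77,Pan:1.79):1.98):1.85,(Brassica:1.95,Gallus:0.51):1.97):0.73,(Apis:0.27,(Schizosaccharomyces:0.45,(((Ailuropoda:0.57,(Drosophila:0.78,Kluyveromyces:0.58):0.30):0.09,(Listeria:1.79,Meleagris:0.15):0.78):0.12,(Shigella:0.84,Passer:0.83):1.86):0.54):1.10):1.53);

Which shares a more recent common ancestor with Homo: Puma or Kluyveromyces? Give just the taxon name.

The MRCA of Homo and Puma subtends (Homo,Puma) (2 taxa).
The MRCA of Homo and Kluyveromyces is the root, subtending the entire tree (16 taxa).
The first is nested inside the second, so Homo shares a more recent common ancestor with Puma.

Puma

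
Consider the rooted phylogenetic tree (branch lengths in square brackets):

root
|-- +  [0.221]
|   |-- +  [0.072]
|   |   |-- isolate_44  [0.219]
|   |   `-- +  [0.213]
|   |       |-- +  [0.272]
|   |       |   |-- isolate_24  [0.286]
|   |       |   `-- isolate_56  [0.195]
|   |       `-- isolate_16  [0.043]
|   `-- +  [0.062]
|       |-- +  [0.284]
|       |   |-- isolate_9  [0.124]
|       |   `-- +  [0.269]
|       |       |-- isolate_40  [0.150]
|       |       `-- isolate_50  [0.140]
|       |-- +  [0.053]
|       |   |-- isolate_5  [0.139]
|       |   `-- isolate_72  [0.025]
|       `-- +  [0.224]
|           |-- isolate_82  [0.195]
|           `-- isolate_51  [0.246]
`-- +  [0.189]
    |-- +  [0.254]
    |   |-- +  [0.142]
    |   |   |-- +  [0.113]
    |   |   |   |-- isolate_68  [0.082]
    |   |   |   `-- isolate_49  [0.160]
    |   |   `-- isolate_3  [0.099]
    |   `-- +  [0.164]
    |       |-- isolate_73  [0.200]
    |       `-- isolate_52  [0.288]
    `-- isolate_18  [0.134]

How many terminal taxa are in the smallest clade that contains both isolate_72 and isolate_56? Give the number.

11

The MRCA of isolate_72 and isolate_56 is the node subtending ((isolate_44,((isolate_24,isolate_56),isolate_16)),((isolate_9,(isolate_40,isolate_50)),(isolate_5,isolate_72),(isolate_82,isolate_51))).
That clade contains 11 terminal taxa: isolate_16, isolate_24, isolate_40, isolate_44, isolate_5, isolate_50, isolate_51, isolate_56, isolate_72, isolate_82, isolate_9.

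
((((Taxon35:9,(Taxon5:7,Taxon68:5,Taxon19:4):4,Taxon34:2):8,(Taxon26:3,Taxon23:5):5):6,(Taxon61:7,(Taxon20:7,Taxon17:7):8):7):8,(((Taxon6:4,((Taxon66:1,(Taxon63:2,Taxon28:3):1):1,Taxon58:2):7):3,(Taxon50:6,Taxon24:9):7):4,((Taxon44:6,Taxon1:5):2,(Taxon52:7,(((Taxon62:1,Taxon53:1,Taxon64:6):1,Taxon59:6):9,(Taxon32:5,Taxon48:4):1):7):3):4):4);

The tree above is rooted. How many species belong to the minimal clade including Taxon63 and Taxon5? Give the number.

The MRCA of Taxon63 and Taxon5 is the root, so the clade is the entire tree.
That clade contains 26 terminal taxa: Taxon1, Taxon17, Taxon19, Taxon20, Taxon23, Taxon24, Taxon26, Taxon28, Taxon32, Taxon34, Taxon35, Taxon44, Taxon48, Taxon5, Taxon50, Taxon52, Taxon53, Taxon58, Taxon59, Taxon6, Taxon61, Taxon62, Taxon63, Taxon64, Taxon66, Taxon68.

26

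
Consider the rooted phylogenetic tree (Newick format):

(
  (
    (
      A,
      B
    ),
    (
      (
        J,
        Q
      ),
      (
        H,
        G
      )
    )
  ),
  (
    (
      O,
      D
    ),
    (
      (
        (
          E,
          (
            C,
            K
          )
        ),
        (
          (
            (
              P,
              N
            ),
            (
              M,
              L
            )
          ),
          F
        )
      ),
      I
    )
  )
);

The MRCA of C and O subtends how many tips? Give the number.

The MRCA of C and O is the node subtending ((O,D),(((E,(C,K)),(((P,N),(M,L)),F)),I)).
That clade contains 11 terminal taxa: C, D, E, F, I, K, L, M, N, O, P.

11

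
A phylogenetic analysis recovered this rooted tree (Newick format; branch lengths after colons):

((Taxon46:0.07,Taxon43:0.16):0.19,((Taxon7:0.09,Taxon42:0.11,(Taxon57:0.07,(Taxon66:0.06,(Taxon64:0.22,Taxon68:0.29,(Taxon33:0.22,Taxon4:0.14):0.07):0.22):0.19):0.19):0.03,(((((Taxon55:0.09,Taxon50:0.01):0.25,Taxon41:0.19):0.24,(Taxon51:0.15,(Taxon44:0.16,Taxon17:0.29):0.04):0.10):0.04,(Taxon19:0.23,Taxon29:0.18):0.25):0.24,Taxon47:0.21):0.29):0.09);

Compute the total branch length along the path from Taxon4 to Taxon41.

1.84

The path runs Taxon4 → … → MRCA → … → Taxon41; the MRCA is the node subtending ((Taxon7,Taxon42,(Taxon57,(Taxon66,(Taxon64,Taxon68,(Taxon33,Taxon4))))),(((((Taxon55,Taxon50),Taxon41),(Taxon51,(Taxon44,Taxon17))),(Taxon19,Taxon29)),Taxon47)).
Branch lengths along that path: 0.14 + 0.07 + 0.22 + 0.19 + 0.19 + 0.03 + 0.29 + 0.24 + 0.04 + 0.24 + 0.19 = 1.84.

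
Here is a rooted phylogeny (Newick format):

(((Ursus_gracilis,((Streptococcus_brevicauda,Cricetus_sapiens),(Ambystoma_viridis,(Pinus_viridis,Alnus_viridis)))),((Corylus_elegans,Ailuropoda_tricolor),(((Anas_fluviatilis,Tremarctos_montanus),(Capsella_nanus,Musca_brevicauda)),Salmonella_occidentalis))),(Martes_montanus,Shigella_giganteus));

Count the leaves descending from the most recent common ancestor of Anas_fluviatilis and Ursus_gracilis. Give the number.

The MRCA of Anas_fluviatilis and Ursus_gracilis is the node subtending ((Ursus_gracilis,((Streptococcus_brevicauda,Cricetus_sapiens),(Ambystoma_viridis,(Pinus_viridis,Alnus_viridis)))),((Corylus_elegans,Ailuropoda_tricolor),(((Anas_fluviatilis,Tremarctos_montanus),(Capsella_nanus,Musca_brevicauda)),Salmonella_occidentalis))).
That clade contains 13 terminal taxa: Ailuropoda_tricolor, Alnus_viridis, Ambystoma_viridis, Anas_fluviatilis, Capsella_nanus, Corylus_elegans, Cricetus_sapiens, Musca_brevicauda, Pinus_viridis, Salmonella_occidentalis, Streptococcus_brevicauda, Tremarctos_montanus, Ursus_gracilis.

13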